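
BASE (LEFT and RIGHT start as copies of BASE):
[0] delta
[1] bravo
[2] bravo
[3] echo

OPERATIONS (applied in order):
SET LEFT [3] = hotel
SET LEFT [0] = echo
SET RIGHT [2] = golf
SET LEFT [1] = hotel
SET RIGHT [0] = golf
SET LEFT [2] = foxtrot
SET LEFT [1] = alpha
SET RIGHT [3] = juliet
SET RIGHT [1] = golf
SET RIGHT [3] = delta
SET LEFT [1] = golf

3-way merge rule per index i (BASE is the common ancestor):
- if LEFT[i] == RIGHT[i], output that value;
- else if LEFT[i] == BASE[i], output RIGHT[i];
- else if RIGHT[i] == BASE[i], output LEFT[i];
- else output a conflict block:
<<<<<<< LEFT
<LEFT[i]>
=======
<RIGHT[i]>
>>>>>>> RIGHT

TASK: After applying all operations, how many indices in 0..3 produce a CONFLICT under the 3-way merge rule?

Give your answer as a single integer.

Final LEFT:  [echo, golf, foxtrot, hotel]
Final RIGHT: [golf, golf, golf, delta]
i=0: BASE=delta L=echo R=golf all differ -> CONFLICT
i=1: L=golf R=golf -> agree -> golf
i=2: BASE=bravo L=foxtrot R=golf all differ -> CONFLICT
i=3: BASE=echo L=hotel R=delta all differ -> CONFLICT
Conflict count: 3

Answer: 3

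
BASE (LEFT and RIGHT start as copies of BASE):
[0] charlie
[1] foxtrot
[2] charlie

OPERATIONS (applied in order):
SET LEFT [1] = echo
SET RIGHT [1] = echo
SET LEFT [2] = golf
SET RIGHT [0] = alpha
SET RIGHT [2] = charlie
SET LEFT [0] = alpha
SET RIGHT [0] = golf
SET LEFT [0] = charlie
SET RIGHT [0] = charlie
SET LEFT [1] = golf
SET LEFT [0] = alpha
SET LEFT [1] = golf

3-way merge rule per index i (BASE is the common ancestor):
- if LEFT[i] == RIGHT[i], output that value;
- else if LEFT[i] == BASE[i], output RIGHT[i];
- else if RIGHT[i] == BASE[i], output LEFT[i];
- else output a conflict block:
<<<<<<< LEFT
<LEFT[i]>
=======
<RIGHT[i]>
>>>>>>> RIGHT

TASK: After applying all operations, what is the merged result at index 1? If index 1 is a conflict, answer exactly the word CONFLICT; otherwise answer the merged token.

Final LEFT:  [alpha, golf, golf]
Final RIGHT: [charlie, echo, charlie]
i=0: L=alpha, R=charlie=BASE -> take LEFT -> alpha
i=1: BASE=foxtrot L=golf R=echo all differ -> CONFLICT
i=2: L=golf, R=charlie=BASE -> take LEFT -> golf
Index 1 -> CONFLICT

Answer: CONFLICT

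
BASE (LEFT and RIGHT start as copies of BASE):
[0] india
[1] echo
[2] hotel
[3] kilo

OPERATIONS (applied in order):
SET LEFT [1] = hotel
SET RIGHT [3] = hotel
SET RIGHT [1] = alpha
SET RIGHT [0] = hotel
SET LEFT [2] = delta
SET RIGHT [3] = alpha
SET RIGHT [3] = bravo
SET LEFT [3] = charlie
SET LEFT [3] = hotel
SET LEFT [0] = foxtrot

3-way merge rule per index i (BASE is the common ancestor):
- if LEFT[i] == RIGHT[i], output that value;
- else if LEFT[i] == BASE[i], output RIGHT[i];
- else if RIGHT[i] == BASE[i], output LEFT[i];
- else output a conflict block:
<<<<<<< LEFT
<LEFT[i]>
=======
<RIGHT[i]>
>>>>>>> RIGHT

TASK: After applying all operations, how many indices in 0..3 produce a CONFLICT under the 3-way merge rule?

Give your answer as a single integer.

Answer: 3

Derivation:
Final LEFT:  [foxtrot, hotel, delta, hotel]
Final RIGHT: [hotel, alpha, hotel, bravo]
i=0: BASE=india L=foxtrot R=hotel all differ -> CONFLICT
i=1: BASE=echo L=hotel R=alpha all differ -> CONFLICT
i=2: L=delta, R=hotel=BASE -> take LEFT -> delta
i=3: BASE=kilo L=hotel R=bravo all differ -> CONFLICT
Conflict count: 3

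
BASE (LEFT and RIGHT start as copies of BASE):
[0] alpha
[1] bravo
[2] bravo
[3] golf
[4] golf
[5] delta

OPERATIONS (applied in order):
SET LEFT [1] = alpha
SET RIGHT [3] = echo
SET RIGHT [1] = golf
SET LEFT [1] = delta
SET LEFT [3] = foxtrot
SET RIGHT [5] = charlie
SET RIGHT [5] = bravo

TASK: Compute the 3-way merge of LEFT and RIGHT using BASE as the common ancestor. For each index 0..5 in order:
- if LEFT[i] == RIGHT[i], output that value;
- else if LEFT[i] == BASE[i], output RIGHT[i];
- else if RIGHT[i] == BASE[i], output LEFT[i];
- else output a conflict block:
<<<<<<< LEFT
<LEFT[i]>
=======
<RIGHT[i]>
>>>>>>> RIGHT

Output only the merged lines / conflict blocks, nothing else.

Answer: alpha
<<<<<<< LEFT
delta
=======
golf
>>>>>>> RIGHT
bravo
<<<<<<< LEFT
foxtrot
=======
echo
>>>>>>> RIGHT
golf
bravo

Derivation:
Final LEFT:  [alpha, delta, bravo, foxtrot, golf, delta]
Final RIGHT: [alpha, golf, bravo, echo, golf, bravo]
i=0: L=alpha R=alpha -> agree -> alpha
i=1: BASE=bravo L=delta R=golf all differ -> CONFLICT
i=2: L=bravo R=bravo -> agree -> bravo
i=3: BASE=golf L=foxtrot R=echo all differ -> CONFLICT
i=4: L=golf R=golf -> agree -> golf
i=5: L=delta=BASE, R=bravo -> take RIGHT -> bravo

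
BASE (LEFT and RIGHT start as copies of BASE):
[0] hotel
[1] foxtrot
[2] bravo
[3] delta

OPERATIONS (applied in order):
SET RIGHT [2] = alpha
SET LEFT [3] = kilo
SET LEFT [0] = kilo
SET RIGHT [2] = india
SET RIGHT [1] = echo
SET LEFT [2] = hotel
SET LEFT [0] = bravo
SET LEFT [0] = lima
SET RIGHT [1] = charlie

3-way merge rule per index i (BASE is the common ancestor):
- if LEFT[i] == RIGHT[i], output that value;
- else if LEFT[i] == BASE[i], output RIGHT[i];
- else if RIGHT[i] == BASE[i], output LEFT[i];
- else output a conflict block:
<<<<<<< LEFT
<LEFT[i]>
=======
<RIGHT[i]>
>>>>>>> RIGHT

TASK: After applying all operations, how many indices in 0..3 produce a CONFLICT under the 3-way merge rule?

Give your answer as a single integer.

Final LEFT:  [lima, foxtrot, hotel, kilo]
Final RIGHT: [hotel, charlie, india, delta]
i=0: L=lima, R=hotel=BASE -> take LEFT -> lima
i=1: L=foxtrot=BASE, R=charlie -> take RIGHT -> charlie
i=2: BASE=bravo L=hotel R=india all differ -> CONFLICT
i=3: L=kilo, R=delta=BASE -> take LEFT -> kilo
Conflict count: 1

Answer: 1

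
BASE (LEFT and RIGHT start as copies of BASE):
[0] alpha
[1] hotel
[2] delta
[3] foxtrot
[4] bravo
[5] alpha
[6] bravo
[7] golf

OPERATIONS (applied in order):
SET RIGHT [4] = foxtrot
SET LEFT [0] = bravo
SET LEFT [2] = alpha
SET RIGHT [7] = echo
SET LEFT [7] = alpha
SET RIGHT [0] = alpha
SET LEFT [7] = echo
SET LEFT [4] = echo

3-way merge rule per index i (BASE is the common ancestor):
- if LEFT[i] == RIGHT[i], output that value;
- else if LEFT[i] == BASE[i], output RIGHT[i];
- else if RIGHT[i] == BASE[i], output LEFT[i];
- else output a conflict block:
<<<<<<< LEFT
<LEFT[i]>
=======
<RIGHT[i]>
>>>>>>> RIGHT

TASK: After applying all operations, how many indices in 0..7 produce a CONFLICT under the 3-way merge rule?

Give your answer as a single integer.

Answer: 1

Derivation:
Final LEFT:  [bravo, hotel, alpha, foxtrot, echo, alpha, bravo, echo]
Final RIGHT: [alpha, hotel, delta, foxtrot, foxtrot, alpha, bravo, echo]
i=0: L=bravo, R=alpha=BASE -> take LEFT -> bravo
i=1: L=hotel R=hotel -> agree -> hotel
i=2: L=alpha, R=delta=BASE -> take LEFT -> alpha
i=3: L=foxtrot R=foxtrot -> agree -> foxtrot
i=4: BASE=bravo L=echo R=foxtrot all differ -> CONFLICT
i=5: L=alpha R=alpha -> agree -> alpha
i=6: L=bravo R=bravo -> agree -> bravo
i=7: L=echo R=echo -> agree -> echo
Conflict count: 1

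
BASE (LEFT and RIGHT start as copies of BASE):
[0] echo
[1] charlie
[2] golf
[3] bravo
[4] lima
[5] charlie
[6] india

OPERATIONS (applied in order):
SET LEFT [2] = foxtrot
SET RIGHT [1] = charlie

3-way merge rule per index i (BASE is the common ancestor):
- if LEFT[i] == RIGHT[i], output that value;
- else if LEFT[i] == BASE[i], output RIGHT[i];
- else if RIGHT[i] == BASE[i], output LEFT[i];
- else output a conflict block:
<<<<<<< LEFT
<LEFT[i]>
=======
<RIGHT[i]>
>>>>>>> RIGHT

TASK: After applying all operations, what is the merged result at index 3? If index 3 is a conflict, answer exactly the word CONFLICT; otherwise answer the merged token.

Final LEFT:  [echo, charlie, foxtrot, bravo, lima, charlie, india]
Final RIGHT: [echo, charlie, golf, bravo, lima, charlie, india]
i=0: L=echo R=echo -> agree -> echo
i=1: L=charlie R=charlie -> agree -> charlie
i=2: L=foxtrot, R=golf=BASE -> take LEFT -> foxtrot
i=3: L=bravo R=bravo -> agree -> bravo
i=4: L=lima R=lima -> agree -> lima
i=5: L=charlie R=charlie -> agree -> charlie
i=6: L=india R=india -> agree -> india
Index 3 -> bravo

Answer: bravo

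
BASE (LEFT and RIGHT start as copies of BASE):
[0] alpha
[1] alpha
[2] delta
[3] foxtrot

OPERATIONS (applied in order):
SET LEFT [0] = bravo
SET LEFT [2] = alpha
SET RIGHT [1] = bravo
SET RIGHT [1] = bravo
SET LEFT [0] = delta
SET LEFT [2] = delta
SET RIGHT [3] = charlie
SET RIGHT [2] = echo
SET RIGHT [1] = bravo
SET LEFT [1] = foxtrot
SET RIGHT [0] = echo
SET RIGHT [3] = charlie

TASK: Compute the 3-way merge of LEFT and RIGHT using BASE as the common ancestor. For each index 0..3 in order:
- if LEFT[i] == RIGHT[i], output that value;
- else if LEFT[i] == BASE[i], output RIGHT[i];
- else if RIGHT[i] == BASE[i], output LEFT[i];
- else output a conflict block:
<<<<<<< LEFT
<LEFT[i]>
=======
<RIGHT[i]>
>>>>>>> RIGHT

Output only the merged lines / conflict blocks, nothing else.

Final LEFT:  [delta, foxtrot, delta, foxtrot]
Final RIGHT: [echo, bravo, echo, charlie]
i=0: BASE=alpha L=delta R=echo all differ -> CONFLICT
i=1: BASE=alpha L=foxtrot R=bravo all differ -> CONFLICT
i=2: L=delta=BASE, R=echo -> take RIGHT -> echo
i=3: L=foxtrot=BASE, R=charlie -> take RIGHT -> charlie

Answer: <<<<<<< LEFT
delta
=======
echo
>>>>>>> RIGHT
<<<<<<< LEFT
foxtrot
=======
bravo
>>>>>>> RIGHT
echo
charlie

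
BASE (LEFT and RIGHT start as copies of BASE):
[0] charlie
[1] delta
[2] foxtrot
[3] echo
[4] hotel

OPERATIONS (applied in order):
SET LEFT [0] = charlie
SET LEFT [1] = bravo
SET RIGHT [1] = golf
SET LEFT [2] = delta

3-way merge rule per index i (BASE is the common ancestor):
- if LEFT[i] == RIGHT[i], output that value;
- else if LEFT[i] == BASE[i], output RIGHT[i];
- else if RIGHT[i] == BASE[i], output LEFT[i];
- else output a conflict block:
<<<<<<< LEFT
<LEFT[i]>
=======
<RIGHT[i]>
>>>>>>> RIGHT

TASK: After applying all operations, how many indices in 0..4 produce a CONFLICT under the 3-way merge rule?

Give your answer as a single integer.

Final LEFT:  [charlie, bravo, delta, echo, hotel]
Final RIGHT: [charlie, golf, foxtrot, echo, hotel]
i=0: L=charlie R=charlie -> agree -> charlie
i=1: BASE=delta L=bravo R=golf all differ -> CONFLICT
i=2: L=delta, R=foxtrot=BASE -> take LEFT -> delta
i=3: L=echo R=echo -> agree -> echo
i=4: L=hotel R=hotel -> agree -> hotel
Conflict count: 1

Answer: 1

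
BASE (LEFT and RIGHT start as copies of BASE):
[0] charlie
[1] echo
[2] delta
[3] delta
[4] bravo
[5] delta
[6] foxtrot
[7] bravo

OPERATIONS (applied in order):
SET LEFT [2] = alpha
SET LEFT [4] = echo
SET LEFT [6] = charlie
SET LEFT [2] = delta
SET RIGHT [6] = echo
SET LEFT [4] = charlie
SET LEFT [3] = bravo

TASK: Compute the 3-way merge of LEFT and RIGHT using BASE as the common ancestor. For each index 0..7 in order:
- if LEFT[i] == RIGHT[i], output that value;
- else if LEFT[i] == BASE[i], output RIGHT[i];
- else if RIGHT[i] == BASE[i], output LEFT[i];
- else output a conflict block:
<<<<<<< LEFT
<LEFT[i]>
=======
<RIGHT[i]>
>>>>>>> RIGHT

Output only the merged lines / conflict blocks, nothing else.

Final LEFT:  [charlie, echo, delta, bravo, charlie, delta, charlie, bravo]
Final RIGHT: [charlie, echo, delta, delta, bravo, delta, echo, bravo]
i=0: L=charlie R=charlie -> agree -> charlie
i=1: L=echo R=echo -> agree -> echo
i=2: L=delta R=delta -> agree -> delta
i=3: L=bravo, R=delta=BASE -> take LEFT -> bravo
i=4: L=charlie, R=bravo=BASE -> take LEFT -> charlie
i=5: L=delta R=delta -> agree -> delta
i=6: BASE=foxtrot L=charlie R=echo all differ -> CONFLICT
i=7: L=bravo R=bravo -> agree -> bravo

Answer: charlie
echo
delta
bravo
charlie
delta
<<<<<<< LEFT
charlie
=======
echo
>>>>>>> RIGHT
bravo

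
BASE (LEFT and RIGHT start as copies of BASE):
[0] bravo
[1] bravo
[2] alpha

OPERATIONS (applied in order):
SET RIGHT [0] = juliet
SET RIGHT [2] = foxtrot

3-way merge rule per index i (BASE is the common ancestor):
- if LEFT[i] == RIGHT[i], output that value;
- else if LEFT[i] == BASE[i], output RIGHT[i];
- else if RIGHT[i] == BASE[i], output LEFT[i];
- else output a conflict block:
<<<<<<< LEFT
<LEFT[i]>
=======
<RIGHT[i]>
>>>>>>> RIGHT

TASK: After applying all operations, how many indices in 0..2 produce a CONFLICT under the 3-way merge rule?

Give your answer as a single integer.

Answer: 0

Derivation:
Final LEFT:  [bravo, bravo, alpha]
Final RIGHT: [juliet, bravo, foxtrot]
i=0: L=bravo=BASE, R=juliet -> take RIGHT -> juliet
i=1: L=bravo R=bravo -> agree -> bravo
i=2: L=alpha=BASE, R=foxtrot -> take RIGHT -> foxtrot
Conflict count: 0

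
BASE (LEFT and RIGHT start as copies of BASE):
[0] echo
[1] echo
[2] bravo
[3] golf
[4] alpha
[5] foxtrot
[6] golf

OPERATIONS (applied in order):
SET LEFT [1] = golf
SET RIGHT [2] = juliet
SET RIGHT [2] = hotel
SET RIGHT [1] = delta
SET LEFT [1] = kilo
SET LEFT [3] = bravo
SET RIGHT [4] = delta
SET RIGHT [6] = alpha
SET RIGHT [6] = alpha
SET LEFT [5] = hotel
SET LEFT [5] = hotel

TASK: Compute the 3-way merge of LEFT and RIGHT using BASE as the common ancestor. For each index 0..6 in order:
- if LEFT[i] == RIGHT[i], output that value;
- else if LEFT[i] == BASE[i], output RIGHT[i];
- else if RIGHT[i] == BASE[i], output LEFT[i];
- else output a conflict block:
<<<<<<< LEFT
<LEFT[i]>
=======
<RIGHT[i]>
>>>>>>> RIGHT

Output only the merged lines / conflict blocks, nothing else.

Final LEFT:  [echo, kilo, bravo, bravo, alpha, hotel, golf]
Final RIGHT: [echo, delta, hotel, golf, delta, foxtrot, alpha]
i=0: L=echo R=echo -> agree -> echo
i=1: BASE=echo L=kilo R=delta all differ -> CONFLICT
i=2: L=bravo=BASE, R=hotel -> take RIGHT -> hotel
i=3: L=bravo, R=golf=BASE -> take LEFT -> bravo
i=4: L=alpha=BASE, R=delta -> take RIGHT -> delta
i=5: L=hotel, R=foxtrot=BASE -> take LEFT -> hotel
i=6: L=golf=BASE, R=alpha -> take RIGHT -> alpha

Answer: echo
<<<<<<< LEFT
kilo
=======
delta
>>>>>>> RIGHT
hotel
bravo
delta
hotel
alpha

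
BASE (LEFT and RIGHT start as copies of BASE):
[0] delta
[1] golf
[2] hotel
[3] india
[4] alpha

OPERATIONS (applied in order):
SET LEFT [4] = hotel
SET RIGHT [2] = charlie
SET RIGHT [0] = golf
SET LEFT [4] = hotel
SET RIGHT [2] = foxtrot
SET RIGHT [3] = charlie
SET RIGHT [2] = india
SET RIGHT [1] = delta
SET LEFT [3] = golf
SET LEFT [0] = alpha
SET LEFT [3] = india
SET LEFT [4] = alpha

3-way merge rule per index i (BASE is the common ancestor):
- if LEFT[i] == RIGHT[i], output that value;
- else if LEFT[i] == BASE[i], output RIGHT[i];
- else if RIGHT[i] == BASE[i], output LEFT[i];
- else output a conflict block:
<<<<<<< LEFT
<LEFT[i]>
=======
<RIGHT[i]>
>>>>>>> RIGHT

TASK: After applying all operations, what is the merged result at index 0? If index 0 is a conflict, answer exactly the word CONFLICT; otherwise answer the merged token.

Final LEFT:  [alpha, golf, hotel, india, alpha]
Final RIGHT: [golf, delta, india, charlie, alpha]
i=0: BASE=delta L=alpha R=golf all differ -> CONFLICT
i=1: L=golf=BASE, R=delta -> take RIGHT -> delta
i=2: L=hotel=BASE, R=india -> take RIGHT -> india
i=3: L=india=BASE, R=charlie -> take RIGHT -> charlie
i=4: L=alpha R=alpha -> agree -> alpha
Index 0 -> CONFLICT

Answer: CONFLICT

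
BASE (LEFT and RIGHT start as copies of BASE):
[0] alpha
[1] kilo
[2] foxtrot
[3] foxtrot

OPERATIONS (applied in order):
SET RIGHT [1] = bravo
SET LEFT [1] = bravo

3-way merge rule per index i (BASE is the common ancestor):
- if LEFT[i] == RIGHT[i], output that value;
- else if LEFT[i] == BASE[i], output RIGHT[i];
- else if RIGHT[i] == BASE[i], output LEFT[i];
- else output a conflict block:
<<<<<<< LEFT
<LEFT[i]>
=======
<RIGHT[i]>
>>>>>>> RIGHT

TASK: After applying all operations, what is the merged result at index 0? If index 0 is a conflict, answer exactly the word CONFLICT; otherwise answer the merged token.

Answer: alpha

Derivation:
Final LEFT:  [alpha, bravo, foxtrot, foxtrot]
Final RIGHT: [alpha, bravo, foxtrot, foxtrot]
i=0: L=alpha R=alpha -> agree -> alpha
i=1: L=bravo R=bravo -> agree -> bravo
i=2: L=foxtrot R=foxtrot -> agree -> foxtrot
i=3: L=foxtrot R=foxtrot -> agree -> foxtrot
Index 0 -> alpha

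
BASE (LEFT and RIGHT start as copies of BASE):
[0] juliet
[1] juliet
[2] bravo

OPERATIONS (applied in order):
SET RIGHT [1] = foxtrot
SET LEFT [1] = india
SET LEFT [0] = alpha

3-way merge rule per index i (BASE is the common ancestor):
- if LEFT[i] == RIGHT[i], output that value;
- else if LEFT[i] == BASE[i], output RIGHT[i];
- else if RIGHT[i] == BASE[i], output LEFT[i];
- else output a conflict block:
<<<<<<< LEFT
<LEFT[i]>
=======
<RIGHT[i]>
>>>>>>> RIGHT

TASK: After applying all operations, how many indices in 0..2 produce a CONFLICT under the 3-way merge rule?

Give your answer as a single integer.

Answer: 1

Derivation:
Final LEFT:  [alpha, india, bravo]
Final RIGHT: [juliet, foxtrot, bravo]
i=0: L=alpha, R=juliet=BASE -> take LEFT -> alpha
i=1: BASE=juliet L=india R=foxtrot all differ -> CONFLICT
i=2: L=bravo R=bravo -> agree -> bravo
Conflict count: 1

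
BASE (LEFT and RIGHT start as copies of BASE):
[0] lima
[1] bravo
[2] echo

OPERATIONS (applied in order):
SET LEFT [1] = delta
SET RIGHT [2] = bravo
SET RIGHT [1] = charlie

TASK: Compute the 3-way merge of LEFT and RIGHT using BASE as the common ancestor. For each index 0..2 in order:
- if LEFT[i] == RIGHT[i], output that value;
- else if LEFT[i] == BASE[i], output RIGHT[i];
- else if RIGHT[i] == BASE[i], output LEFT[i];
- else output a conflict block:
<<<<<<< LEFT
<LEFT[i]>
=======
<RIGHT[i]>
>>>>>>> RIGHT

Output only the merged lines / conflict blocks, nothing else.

Answer: lima
<<<<<<< LEFT
delta
=======
charlie
>>>>>>> RIGHT
bravo

Derivation:
Final LEFT:  [lima, delta, echo]
Final RIGHT: [lima, charlie, bravo]
i=0: L=lima R=lima -> agree -> lima
i=1: BASE=bravo L=delta R=charlie all differ -> CONFLICT
i=2: L=echo=BASE, R=bravo -> take RIGHT -> bravo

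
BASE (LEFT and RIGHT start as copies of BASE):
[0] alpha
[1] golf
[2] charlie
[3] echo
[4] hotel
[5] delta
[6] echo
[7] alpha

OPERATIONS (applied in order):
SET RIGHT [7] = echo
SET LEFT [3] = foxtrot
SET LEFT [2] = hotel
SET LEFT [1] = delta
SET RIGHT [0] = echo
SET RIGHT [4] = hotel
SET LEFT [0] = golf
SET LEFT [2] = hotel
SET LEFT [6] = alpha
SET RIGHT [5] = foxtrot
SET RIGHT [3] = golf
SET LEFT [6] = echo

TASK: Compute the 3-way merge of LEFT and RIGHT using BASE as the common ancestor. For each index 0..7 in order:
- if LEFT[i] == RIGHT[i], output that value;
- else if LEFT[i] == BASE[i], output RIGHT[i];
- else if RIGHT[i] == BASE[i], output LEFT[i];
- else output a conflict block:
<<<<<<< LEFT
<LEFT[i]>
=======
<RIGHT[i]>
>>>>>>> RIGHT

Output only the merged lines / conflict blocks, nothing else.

Final LEFT:  [golf, delta, hotel, foxtrot, hotel, delta, echo, alpha]
Final RIGHT: [echo, golf, charlie, golf, hotel, foxtrot, echo, echo]
i=0: BASE=alpha L=golf R=echo all differ -> CONFLICT
i=1: L=delta, R=golf=BASE -> take LEFT -> delta
i=2: L=hotel, R=charlie=BASE -> take LEFT -> hotel
i=3: BASE=echo L=foxtrot R=golf all differ -> CONFLICT
i=4: L=hotel R=hotel -> agree -> hotel
i=5: L=delta=BASE, R=foxtrot -> take RIGHT -> foxtrot
i=6: L=echo R=echo -> agree -> echo
i=7: L=alpha=BASE, R=echo -> take RIGHT -> echo

Answer: <<<<<<< LEFT
golf
=======
echo
>>>>>>> RIGHT
delta
hotel
<<<<<<< LEFT
foxtrot
=======
golf
>>>>>>> RIGHT
hotel
foxtrot
echo
echo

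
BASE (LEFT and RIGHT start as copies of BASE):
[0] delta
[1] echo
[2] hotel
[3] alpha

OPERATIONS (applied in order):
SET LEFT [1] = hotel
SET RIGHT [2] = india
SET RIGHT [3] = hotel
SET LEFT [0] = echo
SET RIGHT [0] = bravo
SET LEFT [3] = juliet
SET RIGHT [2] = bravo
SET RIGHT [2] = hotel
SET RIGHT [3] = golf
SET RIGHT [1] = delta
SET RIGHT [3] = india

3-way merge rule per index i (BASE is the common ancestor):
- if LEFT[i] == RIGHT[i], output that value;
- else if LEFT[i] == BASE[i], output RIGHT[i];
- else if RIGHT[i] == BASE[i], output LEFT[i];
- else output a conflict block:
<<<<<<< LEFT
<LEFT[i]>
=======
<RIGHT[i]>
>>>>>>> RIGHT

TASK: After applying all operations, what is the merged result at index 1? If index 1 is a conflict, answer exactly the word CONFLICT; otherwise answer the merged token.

Final LEFT:  [echo, hotel, hotel, juliet]
Final RIGHT: [bravo, delta, hotel, india]
i=0: BASE=delta L=echo R=bravo all differ -> CONFLICT
i=1: BASE=echo L=hotel R=delta all differ -> CONFLICT
i=2: L=hotel R=hotel -> agree -> hotel
i=3: BASE=alpha L=juliet R=india all differ -> CONFLICT
Index 1 -> CONFLICT

Answer: CONFLICT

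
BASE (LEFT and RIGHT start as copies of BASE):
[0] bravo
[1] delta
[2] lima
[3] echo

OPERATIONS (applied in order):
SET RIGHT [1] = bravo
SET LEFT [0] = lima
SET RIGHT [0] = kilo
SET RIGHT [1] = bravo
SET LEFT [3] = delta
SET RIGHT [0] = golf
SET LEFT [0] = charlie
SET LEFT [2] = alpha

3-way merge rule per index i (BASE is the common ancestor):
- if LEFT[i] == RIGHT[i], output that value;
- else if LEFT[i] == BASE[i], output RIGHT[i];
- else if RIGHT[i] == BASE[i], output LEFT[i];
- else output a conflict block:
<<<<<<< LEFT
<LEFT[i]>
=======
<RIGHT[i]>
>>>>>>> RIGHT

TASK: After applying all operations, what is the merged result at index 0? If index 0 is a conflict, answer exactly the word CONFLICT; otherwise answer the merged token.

Answer: CONFLICT

Derivation:
Final LEFT:  [charlie, delta, alpha, delta]
Final RIGHT: [golf, bravo, lima, echo]
i=0: BASE=bravo L=charlie R=golf all differ -> CONFLICT
i=1: L=delta=BASE, R=bravo -> take RIGHT -> bravo
i=2: L=alpha, R=lima=BASE -> take LEFT -> alpha
i=3: L=delta, R=echo=BASE -> take LEFT -> delta
Index 0 -> CONFLICT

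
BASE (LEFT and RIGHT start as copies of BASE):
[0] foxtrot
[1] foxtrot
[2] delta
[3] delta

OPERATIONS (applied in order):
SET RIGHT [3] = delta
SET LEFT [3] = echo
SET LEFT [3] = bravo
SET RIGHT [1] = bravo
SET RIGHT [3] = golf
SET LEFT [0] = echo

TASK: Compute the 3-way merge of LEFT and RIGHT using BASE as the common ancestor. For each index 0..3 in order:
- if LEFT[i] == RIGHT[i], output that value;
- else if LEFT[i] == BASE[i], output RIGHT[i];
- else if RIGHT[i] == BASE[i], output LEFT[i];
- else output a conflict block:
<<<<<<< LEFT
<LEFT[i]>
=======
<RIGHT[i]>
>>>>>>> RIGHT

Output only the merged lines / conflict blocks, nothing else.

Final LEFT:  [echo, foxtrot, delta, bravo]
Final RIGHT: [foxtrot, bravo, delta, golf]
i=0: L=echo, R=foxtrot=BASE -> take LEFT -> echo
i=1: L=foxtrot=BASE, R=bravo -> take RIGHT -> bravo
i=2: L=delta R=delta -> agree -> delta
i=3: BASE=delta L=bravo R=golf all differ -> CONFLICT

Answer: echo
bravo
delta
<<<<<<< LEFT
bravo
=======
golf
>>>>>>> RIGHT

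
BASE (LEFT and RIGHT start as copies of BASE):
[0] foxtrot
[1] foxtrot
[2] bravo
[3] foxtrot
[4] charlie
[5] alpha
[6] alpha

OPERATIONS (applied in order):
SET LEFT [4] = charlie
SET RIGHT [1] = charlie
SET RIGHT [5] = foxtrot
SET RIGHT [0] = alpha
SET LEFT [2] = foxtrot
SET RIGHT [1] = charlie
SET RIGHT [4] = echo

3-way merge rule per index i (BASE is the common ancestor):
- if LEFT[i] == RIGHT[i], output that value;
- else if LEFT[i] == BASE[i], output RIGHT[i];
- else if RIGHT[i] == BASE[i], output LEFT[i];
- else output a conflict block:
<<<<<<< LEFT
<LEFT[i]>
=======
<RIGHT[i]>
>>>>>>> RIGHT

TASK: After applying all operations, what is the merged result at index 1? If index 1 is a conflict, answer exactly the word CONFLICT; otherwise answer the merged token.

Answer: charlie

Derivation:
Final LEFT:  [foxtrot, foxtrot, foxtrot, foxtrot, charlie, alpha, alpha]
Final RIGHT: [alpha, charlie, bravo, foxtrot, echo, foxtrot, alpha]
i=0: L=foxtrot=BASE, R=alpha -> take RIGHT -> alpha
i=1: L=foxtrot=BASE, R=charlie -> take RIGHT -> charlie
i=2: L=foxtrot, R=bravo=BASE -> take LEFT -> foxtrot
i=3: L=foxtrot R=foxtrot -> agree -> foxtrot
i=4: L=charlie=BASE, R=echo -> take RIGHT -> echo
i=5: L=alpha=BASE, R=foxtrot -> take RIGHT -> foxtrot
i=6: L=alpha R=alpha -> agree -> alpha
Index 1 -> charlie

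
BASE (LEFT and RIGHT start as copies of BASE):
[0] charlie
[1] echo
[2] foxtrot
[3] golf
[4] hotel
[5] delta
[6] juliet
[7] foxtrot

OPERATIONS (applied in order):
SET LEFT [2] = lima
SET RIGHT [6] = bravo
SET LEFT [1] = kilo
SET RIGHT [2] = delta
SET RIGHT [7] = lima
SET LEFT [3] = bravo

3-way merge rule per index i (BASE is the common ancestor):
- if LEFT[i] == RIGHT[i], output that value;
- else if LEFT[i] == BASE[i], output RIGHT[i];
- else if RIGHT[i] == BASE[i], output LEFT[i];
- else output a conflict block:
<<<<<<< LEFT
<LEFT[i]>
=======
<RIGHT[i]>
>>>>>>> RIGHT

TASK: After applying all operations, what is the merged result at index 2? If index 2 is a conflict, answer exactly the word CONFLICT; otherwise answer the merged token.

Final LEFT:  [charlie, kilo, lima, bravo, hotel, delta, juliet, foxtrot]
Final RIGHT: [charlie, echo, delta, golf, hotel, delta, bravo, lima]
i=0: L=charlie R=charlie -> agree -> charlie
i=1: L=kilo, R=echo=BASE -> take LEFT -> kilo
i=2: BASE=foxtrot L=lima R=delta all differ -> CONFLICT
i=3: L=bravo, R=golf=BASE -> take LEFT -> bravo
i=4: L=hotel R=hotel -> agree -> hotel
i=5: L=delta R=delta -> agree -> delta
i=6: L=juliet=BASE, R=bravo -> take RIGHT -> bravo
i=7: L=foxtrot=BASE, R=lima -> take RIGHT -> lima
Index 2 -> CONFLICT

Answer: CONFLICT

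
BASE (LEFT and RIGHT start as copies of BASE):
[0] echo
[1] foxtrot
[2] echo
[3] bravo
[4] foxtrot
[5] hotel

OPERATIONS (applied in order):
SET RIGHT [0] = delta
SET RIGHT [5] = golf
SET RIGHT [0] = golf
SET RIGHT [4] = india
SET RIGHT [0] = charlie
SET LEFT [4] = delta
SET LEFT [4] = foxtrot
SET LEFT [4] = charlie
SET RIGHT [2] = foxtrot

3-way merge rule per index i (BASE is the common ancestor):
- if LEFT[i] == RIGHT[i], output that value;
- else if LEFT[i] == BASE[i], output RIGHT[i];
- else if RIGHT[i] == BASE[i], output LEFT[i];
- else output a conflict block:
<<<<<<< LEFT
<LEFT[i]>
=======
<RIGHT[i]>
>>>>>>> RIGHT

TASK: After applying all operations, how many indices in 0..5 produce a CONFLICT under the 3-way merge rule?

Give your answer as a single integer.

Final LEFT:  [echo, foxtrot, echo, bravo, charlie, hotel]
Final RIGHT: [charlie, foxtrot, foxtrot, bravo, india, golf]
i=0: L=echo=BASE, R=charlie -> take RIGHT -> charlie
i=1: L=foxtrot R=foxtrot -> agree -> foxtrot
i=2: L=echo=BASE, R=foxtrot -> take RIGHT -> foxtrot
i=3: L=bravo R=bravo -> agree -> bravo
i=4: BASE=foxtrot L=charlie R=india all differ -> CONFLICT
i=5: L=hotel=BASE, R=golf -> take RIGHT -> golf
Conflict count: 1

Answer: 1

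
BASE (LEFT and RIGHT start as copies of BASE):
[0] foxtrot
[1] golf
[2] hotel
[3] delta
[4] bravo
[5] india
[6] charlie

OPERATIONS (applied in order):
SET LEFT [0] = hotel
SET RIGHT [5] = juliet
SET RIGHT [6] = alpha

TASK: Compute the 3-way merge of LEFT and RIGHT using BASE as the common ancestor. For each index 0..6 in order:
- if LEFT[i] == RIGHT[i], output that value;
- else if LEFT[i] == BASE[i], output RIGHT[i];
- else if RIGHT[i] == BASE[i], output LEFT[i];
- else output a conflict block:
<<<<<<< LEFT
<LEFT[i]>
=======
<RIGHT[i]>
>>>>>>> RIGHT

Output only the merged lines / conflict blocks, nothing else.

Answer: hotel
golf
hotel
delta
bravo
juliet
alpha

Derivation:
Final LEFT:  [hotel, golf, hotel, delta, bravo, india, charlie]
Final RIGHT: [foxtrot, golf, hotel, delta, bravo, juliet, alpha]
i=0: L=hotel, R=foxtrot=BASE -> take LEFT -> hotel
i=1: L=golf R=golf -> agree -> golf
i=2: L=hotel R=hotel -> agree -> hotel
i=3: L=delta R=delta -> agree -> delta
i=4: L=bravo R=bravo -> agree -> bravo
i=5: L=india=BASE, R=juliet -> take RIGHT -> juliet
i=6: L=charlie=BASE, R=alpha -> take RIGHT -> alpha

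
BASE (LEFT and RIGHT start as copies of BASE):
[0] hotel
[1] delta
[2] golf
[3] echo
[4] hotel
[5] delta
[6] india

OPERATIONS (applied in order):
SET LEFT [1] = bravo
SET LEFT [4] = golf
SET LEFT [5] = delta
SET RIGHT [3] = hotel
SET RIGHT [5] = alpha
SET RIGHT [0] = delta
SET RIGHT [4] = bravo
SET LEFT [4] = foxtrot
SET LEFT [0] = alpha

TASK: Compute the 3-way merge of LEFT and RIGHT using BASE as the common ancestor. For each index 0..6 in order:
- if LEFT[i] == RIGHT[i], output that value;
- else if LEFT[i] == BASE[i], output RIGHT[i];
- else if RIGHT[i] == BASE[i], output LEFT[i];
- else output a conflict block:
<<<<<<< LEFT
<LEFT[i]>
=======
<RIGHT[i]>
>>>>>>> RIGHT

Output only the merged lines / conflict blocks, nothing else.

Final LEFT:  [alpha, bravo, golf, echo, foxtrot, delta, india]
Final RIGHT: [delta, delta, golf, hotel, bravo, alpha, india]
i=0: BASE=hotel L=alpha R=delta all differ -> CONFLICT
i=1: L=bravo, R=delta=BASE -> take LEFT -> bravo
i=2: L=golf R=golf -> agree -> golf
i=3: L=echo=BASE, R=hotel -> take RIGHT -> hotel
i=4: BASE=hotel L=foxtrot R=bravo all differ -> CONFLICT
i=5: L=delta=BASE, R=alpha -> take RIGHT -> alpha
i=6: L=india R=india -> agree -> india

Answer: <<<<<<< LEFT
alpha
=======
delta
>>>>>>> RIGHT
bravo
golf
hotel
<<<<<<< LEFT
foxtrot
=======
bravo
>>>>>>> RIGHT
alpha
india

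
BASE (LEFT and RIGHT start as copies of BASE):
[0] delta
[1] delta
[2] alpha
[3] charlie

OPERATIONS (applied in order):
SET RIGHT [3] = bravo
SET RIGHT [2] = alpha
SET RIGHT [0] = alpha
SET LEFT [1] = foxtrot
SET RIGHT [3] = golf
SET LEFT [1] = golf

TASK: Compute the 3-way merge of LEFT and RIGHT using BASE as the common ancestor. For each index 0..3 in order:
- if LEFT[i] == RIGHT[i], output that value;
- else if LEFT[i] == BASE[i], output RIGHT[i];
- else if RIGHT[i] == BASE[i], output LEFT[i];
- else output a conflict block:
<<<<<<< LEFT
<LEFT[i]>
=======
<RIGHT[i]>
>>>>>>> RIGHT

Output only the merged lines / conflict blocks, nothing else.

Final LEFT:  [delta, golf, alpha, charlie]
Final RIGHT: [alpha, delta, alpha, golf]
i=0: L=delta=BASE, R=alpha -> take RIGHT -> alpha
i=1: L=golf, R=delta=BASE -> take LEFT -> golf
i=2: L=alpha R=alpha -> agree -> alpha
i=3: L=charlie=BASE, R=golf -> take RIGHT -> golf

Answer: alpha
golf
alpha
golf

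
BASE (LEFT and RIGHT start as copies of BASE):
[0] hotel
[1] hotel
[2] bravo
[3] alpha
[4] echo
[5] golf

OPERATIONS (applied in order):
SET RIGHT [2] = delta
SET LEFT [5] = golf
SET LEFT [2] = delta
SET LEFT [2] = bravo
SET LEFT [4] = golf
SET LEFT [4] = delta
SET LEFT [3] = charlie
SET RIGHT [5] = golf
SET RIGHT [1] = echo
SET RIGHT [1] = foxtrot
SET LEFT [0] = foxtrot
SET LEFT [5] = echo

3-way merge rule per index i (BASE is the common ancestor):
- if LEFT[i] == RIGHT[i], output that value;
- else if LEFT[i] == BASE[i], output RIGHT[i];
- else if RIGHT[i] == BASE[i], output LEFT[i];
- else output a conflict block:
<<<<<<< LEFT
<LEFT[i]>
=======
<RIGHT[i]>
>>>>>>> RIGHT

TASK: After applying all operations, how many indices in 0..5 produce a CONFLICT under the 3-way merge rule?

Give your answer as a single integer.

Answer: 0

Derivation:
Final LEFT:  [foxtrot, hotel, bravo, charlie, delta, echo]
Final RIGHT: [hotel, foxtrot, delta, alpha, echo, golf]
i=0: L=foxtrot, R=hotel=BASE -> take LEFT -> foxtrot
i=1: L=hotel=BASE, R=foxtrot -> take RIGHT -> foxtrot
i=2: L=bravo=BASE, R=delta -> take RIGHT -> delta
i=3: L=charlie, R=alpha=BASE -> take LEFT -> charlie
i=4: L=delta, R=echo=BASE -> take LEFT -> delta
i=5: L=echo, R=golf=BASE -> take LEFT -> echo
Conflict count: 0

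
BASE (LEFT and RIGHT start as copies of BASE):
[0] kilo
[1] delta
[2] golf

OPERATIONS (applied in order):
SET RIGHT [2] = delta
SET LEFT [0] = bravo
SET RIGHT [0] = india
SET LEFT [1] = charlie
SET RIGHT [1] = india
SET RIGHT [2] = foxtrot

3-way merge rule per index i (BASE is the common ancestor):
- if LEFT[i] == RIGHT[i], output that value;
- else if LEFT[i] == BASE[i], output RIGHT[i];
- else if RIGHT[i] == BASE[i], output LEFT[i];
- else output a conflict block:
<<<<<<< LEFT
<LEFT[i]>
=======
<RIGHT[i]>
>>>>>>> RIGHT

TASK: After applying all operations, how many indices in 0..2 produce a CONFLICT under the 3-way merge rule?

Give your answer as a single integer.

Final LEFT:  [bravo, charlie, golf]
Final RIGHT: [india, india, foxtrot]
i=0: BASE=kilo L=bravo R=india all differ -> CONFLICT
i=1: BASE=delta L=charlie R=india all differ -> CONFLICT
i=2: L=golf=BASE, R=foxtrot -> take RIGHT -> foxtrot
Conflict count: 2

Answer: 2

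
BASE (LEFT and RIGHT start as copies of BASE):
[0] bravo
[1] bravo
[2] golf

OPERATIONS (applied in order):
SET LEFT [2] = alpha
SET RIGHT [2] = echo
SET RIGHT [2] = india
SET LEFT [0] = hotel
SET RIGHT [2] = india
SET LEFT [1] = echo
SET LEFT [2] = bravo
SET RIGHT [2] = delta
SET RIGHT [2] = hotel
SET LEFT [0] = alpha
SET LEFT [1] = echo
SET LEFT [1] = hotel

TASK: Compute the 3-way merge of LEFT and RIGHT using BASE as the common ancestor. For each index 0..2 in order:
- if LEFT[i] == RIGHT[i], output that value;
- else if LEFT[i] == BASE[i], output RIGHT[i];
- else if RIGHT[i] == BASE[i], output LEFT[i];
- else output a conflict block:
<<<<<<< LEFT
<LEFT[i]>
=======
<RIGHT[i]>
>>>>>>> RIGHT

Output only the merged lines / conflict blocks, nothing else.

Final LEFT:  [alpha, hotel, bravo]
Final RIGHT: [bravo, bravo, hotel]
i=0: L=alpha, R=bravo=BASE -> take LEFT -> alpha
i=1: L=hotel, R=bravo=BASE -> take LEFT -> hotel
i=2: BASE=golf L=bravo R=hotel all differ -> CONFLICT

Answer: alpha
hotel
<<<<<<< LEFT
bravo
=======
hotel
>>>>>>> RIGHT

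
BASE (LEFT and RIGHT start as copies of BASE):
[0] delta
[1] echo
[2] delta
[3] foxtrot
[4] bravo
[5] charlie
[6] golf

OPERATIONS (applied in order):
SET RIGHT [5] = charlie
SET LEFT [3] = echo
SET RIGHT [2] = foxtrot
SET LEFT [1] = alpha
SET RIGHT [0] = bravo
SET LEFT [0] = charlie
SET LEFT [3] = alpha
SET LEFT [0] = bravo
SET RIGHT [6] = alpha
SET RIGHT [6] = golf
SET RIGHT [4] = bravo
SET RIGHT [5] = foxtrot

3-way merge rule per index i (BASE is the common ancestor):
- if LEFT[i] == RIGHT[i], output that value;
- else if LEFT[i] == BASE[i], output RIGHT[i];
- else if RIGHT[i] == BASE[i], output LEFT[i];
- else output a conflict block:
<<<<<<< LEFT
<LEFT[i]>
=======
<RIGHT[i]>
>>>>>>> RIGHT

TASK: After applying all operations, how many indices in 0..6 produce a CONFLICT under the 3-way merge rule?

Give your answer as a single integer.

Final LEFT:  [bravo, alpha, delta, alpha, bravo, charlie, golf]
Final RIGHT: [bravo, echo, foxtrot, foxtrot, bravo, foxtrot, golf]
i=0: L=bravo R=bravo -> agree -> bravo
i=1: L=alpha, R=echo=BASE -> take LEFT -> alpha
i=2: L=delta=BASE, R=foxtrot -> take RIGHT -> foxtrot
i=3: L=alpha, R=foxtrot=BASE -> take LEFT -> alpha
i=4: L=bravo R=bravo -> agree -> bravo
i=5: L=charlie=BASE, R=foxtrot -> take RIGHT -> foxtrot
i=6: L=golf R=golf -> agree -> golf
Conflict count: 0

Answer: 0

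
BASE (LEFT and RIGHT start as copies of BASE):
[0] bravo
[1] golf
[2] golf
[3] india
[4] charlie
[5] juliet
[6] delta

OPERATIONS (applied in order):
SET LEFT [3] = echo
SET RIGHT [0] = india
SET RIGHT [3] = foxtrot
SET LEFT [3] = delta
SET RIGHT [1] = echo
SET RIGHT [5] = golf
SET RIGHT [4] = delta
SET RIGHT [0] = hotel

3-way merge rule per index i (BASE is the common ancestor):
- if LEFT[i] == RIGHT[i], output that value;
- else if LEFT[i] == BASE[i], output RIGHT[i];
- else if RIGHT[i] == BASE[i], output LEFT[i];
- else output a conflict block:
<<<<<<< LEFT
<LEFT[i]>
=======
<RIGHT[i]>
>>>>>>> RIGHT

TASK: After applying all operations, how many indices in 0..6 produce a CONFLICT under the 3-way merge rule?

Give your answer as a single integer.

Final LEFT:  [bravo, golf, golf, delta, charlie, juliet, delta]
Final RIGHT: [hotel, echo, golf, foxtrot, delta, golf, delta]
i=0: L=bravo=BASE, R=hotel -> take RIGHT -> hotel
i=1: L=golf=BASE, R=echo -> take RIGHT -> echo
i=2: L=golf R=golf -> agree -> golf
i=3: BASE=india L=delta R=foxtrot all differ -> CONFLICT
i=4: L=charlie=BASE, R=delta -> take RIGHT -> delta
i=5: L=juliet=BASE, R=golf -> take RIGHT -> golf
i=6: L=delta R=delta -> agree -> delta
Conflict count: 1

Answer: 1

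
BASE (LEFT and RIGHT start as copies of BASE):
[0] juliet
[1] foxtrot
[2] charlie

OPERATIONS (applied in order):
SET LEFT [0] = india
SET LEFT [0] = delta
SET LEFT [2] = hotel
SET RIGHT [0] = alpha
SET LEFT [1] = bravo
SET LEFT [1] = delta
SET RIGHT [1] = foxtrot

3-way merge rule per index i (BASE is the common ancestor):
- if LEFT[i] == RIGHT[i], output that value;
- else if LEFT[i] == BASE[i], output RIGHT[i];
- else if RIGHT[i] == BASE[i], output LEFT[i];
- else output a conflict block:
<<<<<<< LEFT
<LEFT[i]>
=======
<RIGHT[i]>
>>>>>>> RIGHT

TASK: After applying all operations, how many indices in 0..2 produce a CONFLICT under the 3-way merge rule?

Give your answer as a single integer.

Final LEFT:  [delta, delta, hotel]
Final RIGHT: [alpha, foxtrot, charlie]
i=0: BASE=juliet L=delta R=alpha all differ -> CONFLICT
i=1: L=delta, R=foxtrot=BASE -> take LEFT -> delta
i=2: L=hotel, R=charlie=BASE -> take LEFT -> hotel
Conflict count: 1

Answer: 1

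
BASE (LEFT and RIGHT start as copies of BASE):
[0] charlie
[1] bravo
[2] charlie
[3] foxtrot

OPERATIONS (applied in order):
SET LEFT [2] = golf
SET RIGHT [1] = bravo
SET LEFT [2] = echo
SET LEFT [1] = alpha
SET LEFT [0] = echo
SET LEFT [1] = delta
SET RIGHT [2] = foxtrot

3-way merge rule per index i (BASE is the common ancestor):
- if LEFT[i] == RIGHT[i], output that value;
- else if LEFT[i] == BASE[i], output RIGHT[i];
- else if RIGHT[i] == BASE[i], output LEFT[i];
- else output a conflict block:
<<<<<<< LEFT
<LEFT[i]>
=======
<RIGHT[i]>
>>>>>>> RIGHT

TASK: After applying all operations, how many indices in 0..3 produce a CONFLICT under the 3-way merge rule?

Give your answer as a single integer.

Answer: 1

Derivation:
Final LEFT:  [echo, delta, echo, foxtrot]
Final RIGHT: [charlie, bravo, foxtrot, foxtrot]
i=0: L=echo, R=charlie=BASE -> take LEFT -> echo
i=1: L=delta, R=bravo=BASE -> take LEFT -> delta
i=2: BASE=charlie L=echo R=foxtrot all differ -> CONFLICT
i=3: L=foxtrot R=foxtrot -> agree -> foxtrot
Conflict count: 1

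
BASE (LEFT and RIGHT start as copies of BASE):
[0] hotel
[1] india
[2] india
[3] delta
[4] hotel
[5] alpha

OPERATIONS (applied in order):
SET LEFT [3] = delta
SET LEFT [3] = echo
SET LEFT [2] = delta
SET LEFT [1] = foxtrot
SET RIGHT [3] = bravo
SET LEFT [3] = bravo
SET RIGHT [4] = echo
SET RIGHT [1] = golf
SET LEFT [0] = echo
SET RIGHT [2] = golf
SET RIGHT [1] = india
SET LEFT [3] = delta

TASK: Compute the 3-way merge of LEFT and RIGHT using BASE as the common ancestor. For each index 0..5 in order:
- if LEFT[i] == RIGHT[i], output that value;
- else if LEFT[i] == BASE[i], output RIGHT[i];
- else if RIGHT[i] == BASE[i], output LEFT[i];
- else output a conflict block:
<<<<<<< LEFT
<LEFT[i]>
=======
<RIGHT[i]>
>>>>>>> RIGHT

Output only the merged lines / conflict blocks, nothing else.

Final LEFT:  [echo, foxtrot, delta, delta, hotel, alpha]
Final RIGHT: [hotel, india, golf, bravo, echo, alpha]
i=0: L=echo, R=hotel=BASE -> take LEFT -> echo
i=1: L=foxtrot, R=india=BASE -> take LEFT -> foxtrot
i=2: BASE=india L=delta R=golf all differ -> CONFLICT
i=3: L=delta=BASE, R=bravo -> take RIGHT -> bravo
i=4: L=hotel=BASE, R=echo -> take RIGHT -> echo
i=5: L=alpha R=alpha -> agree -> alpha

Answer: echo
foxtrot
<<<<<<< LEFT
delta
=======
golf
>>>>>>> RIGHT
bravo
echo
alpha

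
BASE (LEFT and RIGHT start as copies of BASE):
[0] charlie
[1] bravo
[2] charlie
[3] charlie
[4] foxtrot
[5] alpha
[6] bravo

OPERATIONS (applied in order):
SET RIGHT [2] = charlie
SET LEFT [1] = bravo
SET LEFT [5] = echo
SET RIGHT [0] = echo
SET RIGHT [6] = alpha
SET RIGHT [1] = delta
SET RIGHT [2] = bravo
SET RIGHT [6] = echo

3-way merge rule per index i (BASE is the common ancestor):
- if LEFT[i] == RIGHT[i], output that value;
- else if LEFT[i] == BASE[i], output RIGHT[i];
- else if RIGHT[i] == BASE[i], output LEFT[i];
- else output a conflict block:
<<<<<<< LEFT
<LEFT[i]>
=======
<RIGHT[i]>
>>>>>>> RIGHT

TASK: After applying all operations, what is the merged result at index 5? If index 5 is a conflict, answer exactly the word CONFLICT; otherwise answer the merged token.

Final LEFT:  [charlie, bravo, charlie, charlie, foxtrot, echo, bravo]
Final RIGHT: [echo, delta, bravo, charlie, foxtrot, alpha, echo]
i=0: L=charlie=BASE, R=echo -> take RIGHT -> echo
i=1: L=bravo=BASE, R=delta -> take RIGHT -> delta
i=2: L=charlie=BASE, R=bravo -> take RIGHT -> bravo
i=3: L=charlie R=charlie -> agree -> charlie
i=4: L=foxtrot R=foxtrot -> agree -> foxtrot
i=5: L=echo, R=alpha=BASE -> take LEFT -> echo
i=6: L=bravo=BASE, R=echo -> take RIGHT -> echo
Index 5 -> echo

Answer: echo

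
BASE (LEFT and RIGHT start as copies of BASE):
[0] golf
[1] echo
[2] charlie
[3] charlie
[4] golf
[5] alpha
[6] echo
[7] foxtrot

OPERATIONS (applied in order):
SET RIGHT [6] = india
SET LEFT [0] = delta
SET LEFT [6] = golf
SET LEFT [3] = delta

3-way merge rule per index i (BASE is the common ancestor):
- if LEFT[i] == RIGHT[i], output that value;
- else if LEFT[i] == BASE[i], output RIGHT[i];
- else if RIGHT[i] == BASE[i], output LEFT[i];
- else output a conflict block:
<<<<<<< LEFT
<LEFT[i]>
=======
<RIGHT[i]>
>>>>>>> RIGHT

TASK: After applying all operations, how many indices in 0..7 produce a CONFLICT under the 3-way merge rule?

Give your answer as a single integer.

Final LEFT:  [delta, echo, charlie, delta, golf, alpha, golf, foxtrot]
Final RIGHT: [golf, echo, charlie, charlie, golf, alpha, india, foxtrot]
i=0: L=delta, R=golf=BASE -> take LEFT -> delta
i=1: L=echo R=echo -> agree -> echo
i=2: L=charlie R=charlie -> agree -> charlie
i=3: L=delta, R=charlie=BASE -> take LEFT -> delta
i=4: L=golf R=golf -> agree -> golf
i=5: L=alpha R=alpha -> agree -> alpha
i=6: BASE=echo L=golf R=india all differ -> CONFLICT
i=7: L=foxtrot R=foxtrot -> agree -> foxtrot
Conflict count: 1

Answer: 1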